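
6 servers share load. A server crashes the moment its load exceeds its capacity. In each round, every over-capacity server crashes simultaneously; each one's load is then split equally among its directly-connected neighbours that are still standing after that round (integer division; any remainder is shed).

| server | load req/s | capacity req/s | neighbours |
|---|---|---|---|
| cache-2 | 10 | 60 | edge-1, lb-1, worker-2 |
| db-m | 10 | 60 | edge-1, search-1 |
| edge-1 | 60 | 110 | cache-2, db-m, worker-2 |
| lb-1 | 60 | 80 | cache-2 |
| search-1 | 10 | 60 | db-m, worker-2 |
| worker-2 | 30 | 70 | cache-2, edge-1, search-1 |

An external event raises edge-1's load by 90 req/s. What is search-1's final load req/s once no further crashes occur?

50

Round 1 — edge-1 at 150 > 110. edge-1 crashes.
  edge-1 sheds 150 req/s to cache-2, db-m, worker-2: 50 each.
    cache-2: 10+50 = 60 ≤ 60
    db-m: 10+50 = 60 ≤ 60
    worker-2: 30+50 = 80 > 70
Round 2 — worker-2 crashes.
  worker-2 sheds 80 req/s to cache-2, search-1: 40 each.
    cache-2: 60+40 = 100 > 60
    search-1: 10+40 = 50 ≤ 60
Round 3 — cache-2 crashes.
  cache-2 sheds 100 req/s to lb-1: 100 each.
    lb-1: 60+100 = 160 > 80
Round 4 — lb-1 crashes.
  lb-1 sheds 160 req/s: no online neighbours, lost.
No further crashes.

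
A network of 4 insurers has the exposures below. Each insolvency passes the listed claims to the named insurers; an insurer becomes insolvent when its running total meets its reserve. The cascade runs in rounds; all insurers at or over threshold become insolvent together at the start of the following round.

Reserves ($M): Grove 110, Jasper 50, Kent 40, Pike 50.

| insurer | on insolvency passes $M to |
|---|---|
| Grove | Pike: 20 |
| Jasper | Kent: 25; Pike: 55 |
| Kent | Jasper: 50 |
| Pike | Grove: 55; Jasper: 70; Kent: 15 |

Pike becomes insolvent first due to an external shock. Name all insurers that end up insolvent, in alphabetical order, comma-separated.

Round 1 — Pike becomes insolvent (initial).
  Grove: +55 → 55 < 110
  Jasper: +70 → 70 ≥ 50
  Kent: +15 → 15 < 40
Round 2 — Jasper becomes insolvent.
  Kent: +25 → 40 ≥ 40
Round 3 — Kent becomes insolvent.
No further insolvencies.

Jasper, Kent, Pike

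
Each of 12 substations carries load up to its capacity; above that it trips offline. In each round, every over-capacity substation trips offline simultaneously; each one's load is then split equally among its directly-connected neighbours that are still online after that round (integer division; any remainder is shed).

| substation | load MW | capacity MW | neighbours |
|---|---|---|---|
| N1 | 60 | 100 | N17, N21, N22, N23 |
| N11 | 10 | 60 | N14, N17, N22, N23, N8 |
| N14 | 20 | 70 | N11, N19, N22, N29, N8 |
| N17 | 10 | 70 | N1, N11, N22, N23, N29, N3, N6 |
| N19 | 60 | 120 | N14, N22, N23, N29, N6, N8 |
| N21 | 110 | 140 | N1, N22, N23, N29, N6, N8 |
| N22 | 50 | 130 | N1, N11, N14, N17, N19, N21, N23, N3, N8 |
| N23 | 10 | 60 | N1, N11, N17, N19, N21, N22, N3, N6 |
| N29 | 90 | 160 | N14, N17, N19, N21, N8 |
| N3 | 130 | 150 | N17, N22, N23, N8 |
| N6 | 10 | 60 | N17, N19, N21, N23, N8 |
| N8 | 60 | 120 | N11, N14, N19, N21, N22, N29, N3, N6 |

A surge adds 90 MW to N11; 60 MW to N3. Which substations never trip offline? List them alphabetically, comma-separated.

Round 1 — N11 at 100 > 60; N3 at 190 > 150. N11, N3 trip offline.
  N11 sheds 100 MW to N14, N17, N22, N23, N8: 20 each.
    N14: 20+20 = 40 ≤ 70
    N17: 10+20 = 30 ≤ 70
    N22: 50+20 = 70 ≤ 130
    N23: 10+20 = 30 ≤ 60
    N8: 60+20 = 80 ≤ 120
  N3 sheds 190 MW to N17, N22, N23, N8: 47 each (2 lost).
    N17: 30+47 = 77 > 70
    N22: 70+47 = 117 ≤ 130
    N23: 30+47 = 77 > 60
    N8: 80+47 = 127 > 120
Round 2 — N17, N23, N8 trip offline.
  N17 sheds 77 MW to N1, N22, N29, N6: 19 each (1 lost).
    N1: 60+19 = 79 ≤ 100
    N22: 117+19 = 136 > 130
    N29: 90+19 = 109 ≤ 160
    N6: 10+19 = 29 ≤ 60
  N23 sheds 77 MW to N1, N19, N21, N22, N6: 15 each (2 lost).
    N1: 79+15 = 94 ≤ 100
    N19: 60+15 = 75 ≤ 120
    N21: 110+15 = 125 ≤ 140
    N22: 136+15 = 151 > 130
    N6: 29+15 = 44 ≤ 60
  N8 sheds 127 MW to N14, N19, N21, N22, N29, N6: 21 each (1 lost).
    N14: 40+21 = 61 ≤ 70
    N19: 75+21 = 96 ≤ 120
    N21: 125+21 = 146 > 140
    N22: 151+21 = 172 > 130
    N29: 109+21 = 130 ≤ 160
    N6: 44+21 = 65 > 60
Round 3 — N21, N22, N6 trip offline.
  N21 sheds 146 MW to N1, N29: 73 each.
    N1: 94+73 = 167 > 100
    N29: 130+73 = 203 > 160
  N22 sheds 172 MW to N1, N14, N19: 57 each (1 lost).
    N1: 167+57 = 224 > 100
    N14: 61+57 = 118 > 70
    N19: 96+57 = 153 > 120
  N6 sheds 65 MW to N19: 65 each.
    N19: 153+65 = 218 > 120
Round 4 — N1, N14, N19, N29 trip offline.
  N1 sheds 224 MW: no online neighbours, lost.
  N14 sheds 118 MW: no online neighbours, lost.
  N19 sheds 218 MW: no online neighbours, lost.
  N29 sheds 203 MW: no online neighbours, lost.
No further trips.

none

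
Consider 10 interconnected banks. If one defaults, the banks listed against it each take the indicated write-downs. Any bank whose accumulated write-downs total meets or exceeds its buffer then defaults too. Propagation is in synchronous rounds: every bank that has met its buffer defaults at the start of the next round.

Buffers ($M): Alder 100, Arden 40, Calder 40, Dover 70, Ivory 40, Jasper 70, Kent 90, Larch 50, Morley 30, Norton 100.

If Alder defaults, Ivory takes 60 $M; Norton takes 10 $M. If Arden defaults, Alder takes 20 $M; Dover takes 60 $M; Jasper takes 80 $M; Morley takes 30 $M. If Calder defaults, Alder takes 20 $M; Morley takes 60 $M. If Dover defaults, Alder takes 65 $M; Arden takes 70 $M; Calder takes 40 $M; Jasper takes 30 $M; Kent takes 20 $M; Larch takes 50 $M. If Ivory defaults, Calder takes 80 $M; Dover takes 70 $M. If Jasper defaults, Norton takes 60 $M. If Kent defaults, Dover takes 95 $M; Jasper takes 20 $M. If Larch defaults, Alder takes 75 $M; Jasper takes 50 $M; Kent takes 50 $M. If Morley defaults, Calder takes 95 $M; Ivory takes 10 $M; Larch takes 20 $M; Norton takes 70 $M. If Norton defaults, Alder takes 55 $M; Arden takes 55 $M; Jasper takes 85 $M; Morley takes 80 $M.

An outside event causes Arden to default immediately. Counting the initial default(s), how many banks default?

5

Round 1 — Arden defaults (initial).
  Alder: +20 → 20 < 100
  Dover: +60 → 60 < 70
  Jasper: +80 → 80 ≥ 70
  Morley: +30 → 30 ≥ 30
Round 2 — Jasper, Morley default.
  Calder: +95 → 95 ≥ 40
  Ivory: +10 → 10 < 40
  Larch: +20 → 20 < 50
  Norton: +60+70 → 130 ≥ 100
Round 3 — Calder, Norton default.
  Alder: +20+55 → 95 < 100
No further defaults.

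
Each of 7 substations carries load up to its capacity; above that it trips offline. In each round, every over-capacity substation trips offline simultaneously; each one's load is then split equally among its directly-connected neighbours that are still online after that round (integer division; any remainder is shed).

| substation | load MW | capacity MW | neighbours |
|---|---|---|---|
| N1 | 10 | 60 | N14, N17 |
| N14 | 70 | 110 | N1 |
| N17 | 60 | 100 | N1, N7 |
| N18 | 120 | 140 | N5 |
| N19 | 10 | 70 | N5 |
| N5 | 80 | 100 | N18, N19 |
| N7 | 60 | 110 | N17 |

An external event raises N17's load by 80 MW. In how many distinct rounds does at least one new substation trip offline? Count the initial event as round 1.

Round 1 — N17 at 140 > 100. N17 trips offline.
  N17 sheds 140 MW to N1, N7: 70 each.
    N1: 10+70 = 80 > 60
    N7: 60+70 = 130 > 110
Round 2 — N1, N7 trip offline.
  N1 sheds 80 MW to N14: 80 each.
    N14: 70+80 = 150 > 110
  N7 sheds 130 MW: no online neighbours, lost.
Round 3 — N14 trips offline.
  N14 sheds 150 MW: no online neighbours, lost.
No further trips.

3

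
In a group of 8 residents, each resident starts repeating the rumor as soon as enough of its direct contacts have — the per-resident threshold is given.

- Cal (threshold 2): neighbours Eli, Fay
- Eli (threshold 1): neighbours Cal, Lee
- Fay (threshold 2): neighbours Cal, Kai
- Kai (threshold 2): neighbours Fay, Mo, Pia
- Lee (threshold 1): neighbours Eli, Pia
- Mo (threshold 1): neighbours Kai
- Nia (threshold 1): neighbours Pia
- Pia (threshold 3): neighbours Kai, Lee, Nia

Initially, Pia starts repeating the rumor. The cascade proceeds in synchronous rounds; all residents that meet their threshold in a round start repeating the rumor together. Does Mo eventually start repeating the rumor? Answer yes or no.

no

Round 1 — Pia starts repeating the rumor (initial).
Round 2 — checking thresholds:
  Kai: 1 of 3 neighbours < 2, holds.
  Lee: 1 of 2 neighbours ≥ 1, starts repeating the rumor.
  Nia: 1 of 1 neighbours ≥ 1, starts repeating the rumor.
Round 3 — checking thresholds:
  Eli: 1 of 2 neighbours ≥ 1, starts repeating the rumor.
  Kai: 1 of 3 neighbours < 2, holds.
Round 4 — no new spreads; cascade stops.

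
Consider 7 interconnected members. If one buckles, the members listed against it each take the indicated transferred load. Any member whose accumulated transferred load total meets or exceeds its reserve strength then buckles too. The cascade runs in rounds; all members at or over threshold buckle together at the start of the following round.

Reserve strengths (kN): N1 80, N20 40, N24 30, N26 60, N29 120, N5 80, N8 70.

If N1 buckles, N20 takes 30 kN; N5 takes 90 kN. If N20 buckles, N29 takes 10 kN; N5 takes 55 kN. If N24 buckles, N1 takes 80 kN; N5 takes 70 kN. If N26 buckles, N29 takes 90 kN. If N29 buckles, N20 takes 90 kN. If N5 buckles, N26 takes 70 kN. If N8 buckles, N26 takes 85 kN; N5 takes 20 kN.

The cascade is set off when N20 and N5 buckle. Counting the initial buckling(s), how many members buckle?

3

Round 1 — N20, N5 buckle (initial).
  N26: +70 → 70 ≥ 60
  N29: +10 → 10 < 120
Round 2 — N26 buckles.
  N29: +90 → 100 < 120
No further bucklings.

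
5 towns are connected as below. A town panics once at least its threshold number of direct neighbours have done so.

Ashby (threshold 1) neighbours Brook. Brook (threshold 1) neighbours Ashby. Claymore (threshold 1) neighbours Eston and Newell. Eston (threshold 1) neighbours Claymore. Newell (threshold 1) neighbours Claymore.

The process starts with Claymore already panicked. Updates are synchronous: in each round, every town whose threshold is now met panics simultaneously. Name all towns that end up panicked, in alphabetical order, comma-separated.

Round 1 — Claymore panics (initial).
Round 2 — checking thresholds:
  Eston: 1 of 1 neighbours ≥ 1, panics.
  Newell: 1 of 1 neighbours ≥ 1, panics.
Round 3 — no new panics; cascade stops.

Claymore, Eston, Newell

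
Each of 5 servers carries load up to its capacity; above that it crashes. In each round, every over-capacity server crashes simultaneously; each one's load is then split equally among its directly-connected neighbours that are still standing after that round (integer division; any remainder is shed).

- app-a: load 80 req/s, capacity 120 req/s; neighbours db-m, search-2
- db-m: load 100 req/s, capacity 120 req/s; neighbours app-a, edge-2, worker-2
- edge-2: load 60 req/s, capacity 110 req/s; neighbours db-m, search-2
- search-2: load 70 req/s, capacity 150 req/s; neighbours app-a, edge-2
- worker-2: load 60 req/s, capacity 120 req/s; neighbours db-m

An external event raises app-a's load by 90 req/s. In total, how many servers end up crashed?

5

Round 1 — app-a at 170 > 120. app-a crashes.
  app-a sheds 170 req/s to db-m, search-2: 85 each.
    db-m: 100+85 = 185 > 120
    search-2: 70+85 = 155 > 150
Round 2 — db-m, search-2 crash.
  db-m sheds 185 req/s to edge-2, worker-2: 92 each (1 lost).
    edge-2: 60+92 = 152 > 110
    worker-2: 60+92 = 152 > 120
  search-2 sheds 155 req/s to edge-2: 155 each.
    edge-2: 152+155 = 307 > 110
Round 3 — edge-2, worker-2 crash.
  edge-2 sheds 307 req/s: no online neighbours, lost.
  worker-2 sheds 152 req/s: no online neighbours, lost.
No further crashes.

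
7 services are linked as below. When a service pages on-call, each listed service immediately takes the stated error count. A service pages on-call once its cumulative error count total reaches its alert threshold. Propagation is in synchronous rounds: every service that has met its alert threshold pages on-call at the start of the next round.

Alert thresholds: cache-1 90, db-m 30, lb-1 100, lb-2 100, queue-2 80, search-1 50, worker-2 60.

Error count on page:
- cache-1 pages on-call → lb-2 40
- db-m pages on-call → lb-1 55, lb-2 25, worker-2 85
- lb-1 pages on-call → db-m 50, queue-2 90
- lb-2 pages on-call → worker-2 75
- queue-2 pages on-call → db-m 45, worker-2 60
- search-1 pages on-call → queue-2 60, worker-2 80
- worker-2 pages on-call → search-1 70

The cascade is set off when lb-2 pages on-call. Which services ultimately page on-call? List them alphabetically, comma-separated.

lb-2, search-1, worker-2

Round 1 — lb-2 pages on-call (initial).
  worker-2: +75 → 75 ≥ 60
Round 2 — worker-2 pages on-call.
  search-1: +70 → 70 ≥ 50
Round 3 — search-1 pages on-call.
  queue-2: +60 → 60 < 80
No further pages.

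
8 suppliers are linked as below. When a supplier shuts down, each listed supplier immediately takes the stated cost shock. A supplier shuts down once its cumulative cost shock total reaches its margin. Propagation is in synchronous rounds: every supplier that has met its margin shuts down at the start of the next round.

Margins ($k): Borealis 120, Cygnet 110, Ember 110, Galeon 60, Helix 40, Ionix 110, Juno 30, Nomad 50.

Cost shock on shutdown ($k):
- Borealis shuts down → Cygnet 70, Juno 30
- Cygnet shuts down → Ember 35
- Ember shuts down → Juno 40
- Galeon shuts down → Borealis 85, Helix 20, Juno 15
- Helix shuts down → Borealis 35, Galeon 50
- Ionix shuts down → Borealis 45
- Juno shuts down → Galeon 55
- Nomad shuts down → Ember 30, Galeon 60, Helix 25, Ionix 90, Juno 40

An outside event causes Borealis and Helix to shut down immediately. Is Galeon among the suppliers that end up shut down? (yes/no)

Round 1 — Borealis, Helix shut down (initial).
  Cygnet: +70 → 70 < 110
  Galeon: +50 → 50 < 60
  Juno: +30 → 30 ≥ 30
Round 2 — Juno shuts down.
  Galeon: +55 → 105 ≥ 60
Round 3 — Galeon shuts down.
No further shutdowns.

yes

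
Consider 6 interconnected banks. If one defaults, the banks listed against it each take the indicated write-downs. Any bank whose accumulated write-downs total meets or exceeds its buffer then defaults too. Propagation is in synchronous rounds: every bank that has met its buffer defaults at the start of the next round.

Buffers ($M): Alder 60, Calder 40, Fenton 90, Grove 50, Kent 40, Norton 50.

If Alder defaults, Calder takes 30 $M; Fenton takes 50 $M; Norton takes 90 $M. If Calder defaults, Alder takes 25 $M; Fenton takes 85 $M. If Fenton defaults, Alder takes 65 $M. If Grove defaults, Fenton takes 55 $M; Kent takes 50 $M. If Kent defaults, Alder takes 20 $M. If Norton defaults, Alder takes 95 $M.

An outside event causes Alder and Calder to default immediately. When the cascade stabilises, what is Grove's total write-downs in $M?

Round 1 — Alder, Calder default (initial).
  Fenton: +50+85 → 135 ≥ 90
  Norton: +90 → 90 ≥ 50
Round 2 — Fenton, Norton default.
No further defaults.

0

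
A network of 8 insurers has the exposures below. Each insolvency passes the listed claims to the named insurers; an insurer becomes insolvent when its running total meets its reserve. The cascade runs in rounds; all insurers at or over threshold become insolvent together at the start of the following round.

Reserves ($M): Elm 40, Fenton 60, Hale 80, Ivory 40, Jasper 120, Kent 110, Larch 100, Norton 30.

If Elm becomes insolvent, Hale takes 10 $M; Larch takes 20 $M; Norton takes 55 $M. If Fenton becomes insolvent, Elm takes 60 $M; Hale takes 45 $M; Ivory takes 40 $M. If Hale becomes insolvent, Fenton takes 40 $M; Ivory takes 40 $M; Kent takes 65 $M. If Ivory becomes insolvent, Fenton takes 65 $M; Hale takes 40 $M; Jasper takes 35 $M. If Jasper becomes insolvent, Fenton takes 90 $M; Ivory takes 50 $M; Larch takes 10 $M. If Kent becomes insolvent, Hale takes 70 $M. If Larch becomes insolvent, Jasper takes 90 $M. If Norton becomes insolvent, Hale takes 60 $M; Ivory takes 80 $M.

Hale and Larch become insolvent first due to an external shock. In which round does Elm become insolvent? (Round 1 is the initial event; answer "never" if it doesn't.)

4

Round 1 — Hale, Larch become insolvent (initial).
  Fenton: +40 → 40 < 60
  Ivory: +40 → 40 ≥ 40
  Jasper: +90 → 90 < 120
  Kent: +65 → 65 < 110
Round 2 — Ivory becomes insolvent.
  Fenton: +65 → 105 ≥ 60
  Jasper: +35 → 125 ≥ 120
Round 3 — Fenton, Jasper become insolvent.
  Elm: +60 → 60 ≥ 40
Round 4 — Elm becomes insolvent.
  Norton: +55 → 55 ≥ 30
Round 5 — Norton becomes insolvent.
No further insolvencies.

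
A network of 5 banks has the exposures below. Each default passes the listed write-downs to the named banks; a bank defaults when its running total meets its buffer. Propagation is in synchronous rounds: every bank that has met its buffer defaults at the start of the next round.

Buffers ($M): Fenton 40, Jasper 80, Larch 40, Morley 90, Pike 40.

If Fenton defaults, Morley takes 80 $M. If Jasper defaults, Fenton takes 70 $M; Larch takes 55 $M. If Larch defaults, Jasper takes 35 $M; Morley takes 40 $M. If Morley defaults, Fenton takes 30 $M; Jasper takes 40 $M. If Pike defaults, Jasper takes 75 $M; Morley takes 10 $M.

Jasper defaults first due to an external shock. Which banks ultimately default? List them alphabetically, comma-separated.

Fenton, Jasper, Larch, Morley

Round 1 — Jasper defaults (initial).
  Fenton: +70 → 70 ≥ 40
  Larch: +55 → 55 ≥ 40
Round 2 — Fenton, Larch default.
  Morley: +80+40 → 120 ≥ 90
Round 3 — Morley defaults.
No further defaults.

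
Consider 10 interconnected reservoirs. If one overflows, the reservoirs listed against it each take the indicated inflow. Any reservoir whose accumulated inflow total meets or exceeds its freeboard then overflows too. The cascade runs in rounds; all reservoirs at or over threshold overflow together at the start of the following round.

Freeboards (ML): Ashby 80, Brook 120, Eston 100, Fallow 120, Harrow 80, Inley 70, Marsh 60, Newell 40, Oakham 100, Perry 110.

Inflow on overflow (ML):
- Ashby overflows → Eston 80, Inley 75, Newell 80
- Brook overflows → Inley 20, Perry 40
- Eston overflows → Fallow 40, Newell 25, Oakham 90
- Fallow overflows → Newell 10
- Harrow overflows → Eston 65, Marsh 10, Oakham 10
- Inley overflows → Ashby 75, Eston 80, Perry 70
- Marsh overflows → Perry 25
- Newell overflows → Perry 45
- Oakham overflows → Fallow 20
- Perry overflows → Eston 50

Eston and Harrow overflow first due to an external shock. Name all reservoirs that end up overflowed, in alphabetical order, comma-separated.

Round 1 — Eston, Harrow overflow (initial).
  Fallow: +40 → 40 < 120
  Marsh: +10 → 10 < 60
  Newell: +25 → 25 < 40
  Oakham: +90+10 → 100 ≥ 100
Round 2 — Oakham overflows.
  Fallow: +20 → 60 < 120
No further overflows.

Eston, Harrow, Oakham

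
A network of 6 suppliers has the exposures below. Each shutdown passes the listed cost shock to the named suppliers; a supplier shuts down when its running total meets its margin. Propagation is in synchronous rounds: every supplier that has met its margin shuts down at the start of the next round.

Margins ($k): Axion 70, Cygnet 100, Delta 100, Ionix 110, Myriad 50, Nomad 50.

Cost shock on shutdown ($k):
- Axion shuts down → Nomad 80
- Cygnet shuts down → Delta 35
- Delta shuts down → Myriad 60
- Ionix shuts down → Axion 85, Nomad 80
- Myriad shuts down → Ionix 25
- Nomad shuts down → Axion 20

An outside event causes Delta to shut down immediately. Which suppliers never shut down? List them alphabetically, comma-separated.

Round 1 — Delta shuts down (initial).
  Myriad: +60 → 60 ≥ 50
Round 2 — Myriad shuts down.
  Ionix: +25 → 25 < 110
No further shutdowns.

Axion, Cygnet, Ionix, Nomad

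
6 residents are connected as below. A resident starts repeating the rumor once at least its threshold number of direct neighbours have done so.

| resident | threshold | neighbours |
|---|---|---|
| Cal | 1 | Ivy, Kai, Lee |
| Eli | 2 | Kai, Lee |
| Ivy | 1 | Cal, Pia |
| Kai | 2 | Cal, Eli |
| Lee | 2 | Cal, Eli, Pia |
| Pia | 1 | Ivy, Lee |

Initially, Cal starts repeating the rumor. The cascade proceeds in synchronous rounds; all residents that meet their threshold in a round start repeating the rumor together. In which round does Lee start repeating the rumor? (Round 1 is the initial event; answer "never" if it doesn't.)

4

Round 1 — Cal starts repeating the rumor (initial).
Round 2 — checking thresholds:
  Ivy: 1 of 2 neighbours ≥ 1, starts repeating the rumor.
  Kai: 1 of 2 neighbours < 2, holds.
  Lee: 1 of 3 neighbours < 2, holds.
Round 3 — checking thresholds:
  Kai: 1 of 2 neighbours < 2, holds.
  Lee: 1 of 3 neighbours < 2, holds.
  Pia: 1 of 2 neighbours ≥ 1, starts repeating the rumor.
Round 4 — checking thresholds:
  Kai: 1 of 2 neighbours < 2, holds.
  Lee: 2 of 3 neighbours ≥ 2, starts repeating the rumor.
Round 5 — no new spreads; cascade stops.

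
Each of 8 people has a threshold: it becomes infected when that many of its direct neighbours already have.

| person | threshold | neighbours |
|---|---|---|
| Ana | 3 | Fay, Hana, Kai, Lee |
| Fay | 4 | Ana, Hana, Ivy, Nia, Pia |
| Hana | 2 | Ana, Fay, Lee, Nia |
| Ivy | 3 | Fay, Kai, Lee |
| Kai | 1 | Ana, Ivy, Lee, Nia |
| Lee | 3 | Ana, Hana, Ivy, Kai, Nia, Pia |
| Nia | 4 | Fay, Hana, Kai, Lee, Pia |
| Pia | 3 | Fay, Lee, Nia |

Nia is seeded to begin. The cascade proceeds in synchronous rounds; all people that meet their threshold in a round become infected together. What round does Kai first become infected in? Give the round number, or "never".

Round 1 — Nia becomes infected (initial).
Round 2 — checking thresholds:
  Fay: 1 of 5 neighbours < 4, not yet.
  Hana: 1 of 4 neighbours < 2, not yet.
  Kai: 1 of 4 neighbours ≥ 1, becomes infected.
  Lee: 1 of 6 neighbours < 3, not yet.
  Pia: 1 of 3 neighbours < 3, not yet.
Round 3 — no new infections; cascade stops.

2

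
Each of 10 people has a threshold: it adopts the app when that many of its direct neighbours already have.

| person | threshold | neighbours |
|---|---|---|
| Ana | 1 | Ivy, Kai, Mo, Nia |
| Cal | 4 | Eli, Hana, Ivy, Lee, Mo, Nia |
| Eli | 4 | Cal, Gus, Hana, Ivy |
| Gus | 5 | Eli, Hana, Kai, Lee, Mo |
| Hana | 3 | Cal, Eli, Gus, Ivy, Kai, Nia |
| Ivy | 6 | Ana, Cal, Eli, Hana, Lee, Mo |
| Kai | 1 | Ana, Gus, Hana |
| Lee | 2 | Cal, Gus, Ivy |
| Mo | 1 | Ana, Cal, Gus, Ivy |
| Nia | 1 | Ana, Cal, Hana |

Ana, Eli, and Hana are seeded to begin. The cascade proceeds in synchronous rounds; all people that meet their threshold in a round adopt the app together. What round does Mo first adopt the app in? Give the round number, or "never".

Round 1 — Ana, Eli, Hana adopt the app (initial).
Round 2 — checking thresholds:
  Cal: 2 of 6 neighbours < 4, not yet.
  Gus: 2 of 5 neighbours < 5, not yet.
  Ivy: 3 of 6 neighbours < 6, not yet.
  Kai: 2 of 3 neighbours ≥ 1, adopts the app.
  Mo: 1 of 4 neighbours ≥ 1, adopts the app.
  Nia: 2 of 3 neighbours ≥ 1, adopts the app.
Round 3 — checking thresholds:
  Cal: 4 of 6 neighbours ≥ 4, adopts the app.
  Gus: 4 of 5 neighbours < 5, not yet.
  Ivy: 4 of 6 neighbours < 6, not yet.
Round 4 — no new adoptions; cascade stops.

2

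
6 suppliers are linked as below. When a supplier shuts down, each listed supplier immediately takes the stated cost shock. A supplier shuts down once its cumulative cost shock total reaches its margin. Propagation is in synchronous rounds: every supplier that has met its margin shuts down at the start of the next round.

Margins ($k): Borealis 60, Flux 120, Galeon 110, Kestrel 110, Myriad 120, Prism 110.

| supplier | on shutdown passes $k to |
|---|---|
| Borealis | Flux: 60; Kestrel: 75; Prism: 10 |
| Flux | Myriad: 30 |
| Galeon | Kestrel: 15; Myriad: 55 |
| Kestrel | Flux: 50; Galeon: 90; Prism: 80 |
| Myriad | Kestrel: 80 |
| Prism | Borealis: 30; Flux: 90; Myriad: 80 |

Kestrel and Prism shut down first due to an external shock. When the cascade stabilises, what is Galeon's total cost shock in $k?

90

Round 1 — Kestrel, Prism shut down (initial).
  Borealis: +30 → 30 < 60
  Flux: +50+90 → 140 ≥ 120
  Galeon: +90 → 90 < 110
  Myriad: +80 → 80 < 120
Round 2 — Flux shuts down.
  Myriad: +30 → 110 < 120
No further shutdowns.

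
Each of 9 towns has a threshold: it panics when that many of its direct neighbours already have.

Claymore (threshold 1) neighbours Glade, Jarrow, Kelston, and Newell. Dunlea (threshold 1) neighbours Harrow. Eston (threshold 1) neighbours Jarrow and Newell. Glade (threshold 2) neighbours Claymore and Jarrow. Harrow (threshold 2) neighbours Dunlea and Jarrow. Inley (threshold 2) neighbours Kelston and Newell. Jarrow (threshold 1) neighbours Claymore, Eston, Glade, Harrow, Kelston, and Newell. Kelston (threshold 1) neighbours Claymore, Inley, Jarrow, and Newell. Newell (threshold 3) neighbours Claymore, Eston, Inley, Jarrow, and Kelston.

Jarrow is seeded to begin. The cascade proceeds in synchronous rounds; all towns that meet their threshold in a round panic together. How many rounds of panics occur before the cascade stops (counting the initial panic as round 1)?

Round 1 — Jarrow panics (initial).
Round 2 — checking thresholds:
  Claymore: 1 of 4 neighbours ≥ 1, panics.
  Eston: 1 of 2 neighbours ≥ 1, panics.
  Glade: 1 of 2 neighbours < 2, holds.
  Harrow: 1 of 2 neighbours < 2, holds.
  Kelston: 1 of 4 neighbours ≥ 1, panics.
  Newell: 1 of 5 neighbours < 3, holds.
Round 3 — checking thresholds:
  Glade: 2 of 2 neighbours ≥ 2, panics.
  Harrow: 1 of 2 neighbours < 2, holds.
  Inley: 1 of 2 neighbours < 2, holds.
  Newell: 4 of 5 neighbours ≥ 3, panics.
Round 4 — checking thresholds:
  Harrow: 1 of 2 neighbours < 2, holds.
  Inley: 2 of 2 neighbours ≥ 2, panics.
Round 5 — no new panics; cascade stops.

4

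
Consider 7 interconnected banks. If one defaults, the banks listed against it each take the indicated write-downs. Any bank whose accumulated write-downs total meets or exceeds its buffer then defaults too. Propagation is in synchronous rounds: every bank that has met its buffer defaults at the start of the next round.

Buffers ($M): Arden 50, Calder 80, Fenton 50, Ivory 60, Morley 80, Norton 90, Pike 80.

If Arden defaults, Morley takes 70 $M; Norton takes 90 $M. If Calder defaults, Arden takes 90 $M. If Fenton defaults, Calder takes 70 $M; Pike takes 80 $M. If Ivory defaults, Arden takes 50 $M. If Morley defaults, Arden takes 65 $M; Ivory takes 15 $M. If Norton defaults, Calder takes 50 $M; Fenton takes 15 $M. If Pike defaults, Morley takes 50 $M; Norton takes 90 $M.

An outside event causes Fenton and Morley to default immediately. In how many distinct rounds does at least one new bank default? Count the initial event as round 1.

Round 1 — Fenton, Morley default (initial).
  Arden: +65 → 65 ≥ 50
  Calder: +70 → 70 < 80
  Ivory: +15 → 15 < 60
  Pike: +80 → 80 ≥ 80
Round 2 — Arden, Pike default.
  Norton: +90+90 → 180 ≥ 90
Round 3 — Norton defaults.
  Calder: +50 → 120 ≥ 80
Round 4 — Calder defaults.
No further defaults.

4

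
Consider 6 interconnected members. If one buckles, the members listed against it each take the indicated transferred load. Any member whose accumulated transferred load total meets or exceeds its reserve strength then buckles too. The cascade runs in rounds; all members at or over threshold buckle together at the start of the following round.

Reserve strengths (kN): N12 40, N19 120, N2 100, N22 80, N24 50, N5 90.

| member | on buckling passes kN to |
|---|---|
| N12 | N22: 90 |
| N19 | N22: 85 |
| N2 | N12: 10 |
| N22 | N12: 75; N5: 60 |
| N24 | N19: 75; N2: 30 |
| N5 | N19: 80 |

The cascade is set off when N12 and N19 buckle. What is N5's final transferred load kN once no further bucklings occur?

60

Round 1 — N12, N19 buckle (initial).
  N22: +90+85 → 175 ≥ 80
Round 2 — N22 buckles.
  N5: +60 → 60 < 90
No further bucklings.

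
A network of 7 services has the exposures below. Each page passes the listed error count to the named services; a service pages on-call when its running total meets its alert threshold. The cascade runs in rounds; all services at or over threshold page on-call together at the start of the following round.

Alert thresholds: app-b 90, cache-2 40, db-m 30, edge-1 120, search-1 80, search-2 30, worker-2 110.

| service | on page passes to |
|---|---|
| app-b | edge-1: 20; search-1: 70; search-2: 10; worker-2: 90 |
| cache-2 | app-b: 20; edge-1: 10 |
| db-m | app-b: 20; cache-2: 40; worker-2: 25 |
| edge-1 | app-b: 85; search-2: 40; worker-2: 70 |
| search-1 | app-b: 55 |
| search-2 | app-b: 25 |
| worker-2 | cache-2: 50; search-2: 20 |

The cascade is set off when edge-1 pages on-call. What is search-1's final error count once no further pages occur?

Round 1 — edge-1 pages on-call (initial).
  app-b: +85 → 85 < 90
  search-2: +40 → 40 ≥ 30
  worker-2: +70 → 70 < 110
Round 2 — search-2 pages on-call.
  app-b: +25 → 110 ≥ 90
Round 3 — app-b pages on-call.
  search-1: +70 → 70 < 80
  worker-2: +90 → 160 ≥ 110
Round 4 — worker-2 pages on-call.
  cache-2: +50 → 50 ≥ 40
Round 5 — cache-2 pages on-call.
No further pages.

70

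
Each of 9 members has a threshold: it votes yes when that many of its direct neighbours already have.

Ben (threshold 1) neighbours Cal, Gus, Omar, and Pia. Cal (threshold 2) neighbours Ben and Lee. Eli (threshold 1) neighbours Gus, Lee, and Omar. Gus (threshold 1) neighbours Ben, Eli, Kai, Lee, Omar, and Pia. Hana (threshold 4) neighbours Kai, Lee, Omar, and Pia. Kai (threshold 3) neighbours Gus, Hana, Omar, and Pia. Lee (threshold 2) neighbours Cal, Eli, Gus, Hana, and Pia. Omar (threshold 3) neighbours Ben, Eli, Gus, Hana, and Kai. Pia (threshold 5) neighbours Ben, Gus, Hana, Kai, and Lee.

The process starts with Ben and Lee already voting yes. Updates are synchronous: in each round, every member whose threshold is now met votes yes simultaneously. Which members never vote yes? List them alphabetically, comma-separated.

Hana, Kai, Pia

Round 1 — Ben, Lee vote yes (initial).
Round 2 — checking thresholds:
  Cal: 2 of 2 neighbours ≥ 2, votes yes.
  Eli: 1 of 3 neighbours ≥ 1, votes yes.
  Gus: 2 of 6 neighbours ≥ 1, votes yes.
  Hana: 1 of 4 neighbours < 4, not yet.
  Omar: 1 of 5 neighbours < 3, not yet.
  Pia: 2 of 5 neighbours < 5, not yet.
Round 3 — checking thresholds:
  Hana: 1 of 4 neighbours < 4, not yet.
  Kai: 1 of 4 neighbours < 3, not yet.
  Omar: 3 of 5 neighbours ≥ 3, votes yes.
  Pia: 3 of 5 neighbours < 5, not yet.
Round 4 — no new yes votes; cascade stops.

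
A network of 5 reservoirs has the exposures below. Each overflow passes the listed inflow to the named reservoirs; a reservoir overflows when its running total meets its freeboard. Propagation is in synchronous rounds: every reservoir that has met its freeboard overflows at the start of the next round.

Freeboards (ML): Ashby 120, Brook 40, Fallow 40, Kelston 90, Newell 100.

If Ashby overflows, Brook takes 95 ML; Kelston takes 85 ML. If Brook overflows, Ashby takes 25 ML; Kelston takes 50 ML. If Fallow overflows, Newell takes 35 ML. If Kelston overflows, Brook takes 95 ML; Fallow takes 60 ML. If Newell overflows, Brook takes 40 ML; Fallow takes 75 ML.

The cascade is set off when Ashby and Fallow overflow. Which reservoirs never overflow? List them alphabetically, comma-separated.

Newell

Round 1 — Ashby, Fallow overflow (initial).
  Brook: +95 → 95 ≥ 40
  Kelston: +85 → 85 < 90
  Newell: +35 → 35 < 100
Round 2 — Brook overflows.
  Kelston: +50 → 135 ≥ 90
Round 3 — Kelston overflows.
No further overflows.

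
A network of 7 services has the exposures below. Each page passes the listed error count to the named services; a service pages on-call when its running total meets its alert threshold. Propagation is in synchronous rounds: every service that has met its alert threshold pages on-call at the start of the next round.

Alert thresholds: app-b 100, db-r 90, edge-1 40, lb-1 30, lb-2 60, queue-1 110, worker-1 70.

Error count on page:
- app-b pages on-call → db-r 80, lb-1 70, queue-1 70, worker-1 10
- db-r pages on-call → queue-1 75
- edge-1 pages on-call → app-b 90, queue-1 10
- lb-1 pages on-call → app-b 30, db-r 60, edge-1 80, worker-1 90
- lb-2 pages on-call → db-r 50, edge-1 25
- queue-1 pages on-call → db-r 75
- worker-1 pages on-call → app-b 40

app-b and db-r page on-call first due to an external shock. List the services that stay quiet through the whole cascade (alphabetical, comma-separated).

lb-2

Round 1 — app-b, db-r page on-call (initial).
  lb-1: +70 → 70 ≥ 30
  queue-1: +70+75 → 145 ≥ 110
  worker-1: +10 → 10 < 70
Round 2 — lb-1, queue-1 page on-call.
  edge-1: +80 → 80 ≥ 40
  worker-1: +90 → 100 ≥ 70
Round 3 — edge-1, worker-1 page on-call.
No further pages.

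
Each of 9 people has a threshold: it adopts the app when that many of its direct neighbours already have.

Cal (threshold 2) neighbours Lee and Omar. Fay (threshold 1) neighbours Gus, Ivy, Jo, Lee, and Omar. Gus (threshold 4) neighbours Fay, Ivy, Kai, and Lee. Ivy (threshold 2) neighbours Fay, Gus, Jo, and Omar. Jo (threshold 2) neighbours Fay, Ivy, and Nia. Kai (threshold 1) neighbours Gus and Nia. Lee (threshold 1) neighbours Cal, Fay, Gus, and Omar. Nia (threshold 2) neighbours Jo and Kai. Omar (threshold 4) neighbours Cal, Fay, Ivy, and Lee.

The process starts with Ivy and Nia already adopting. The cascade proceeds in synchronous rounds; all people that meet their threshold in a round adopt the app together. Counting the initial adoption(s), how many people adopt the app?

Round 1 — Ivy, Nia adopt the app (initial).
Round 2 — checking thresholds:
  Fay: 1 of 5 neighbours ≥ 1, adopts the app.
  Gus: 1 of 4 neighbours < 4, holds.
  Jo: 2 of 3 neighbours ≥ 2, adopts the app.
  Kai: 1 of 2 neighbours ≥ 1, adopts the app.
  Omar: 1 of 4 neighbours < 4, holds.
Round 3 — checking thresholds:
  Gus: 3 of 4 neighbours < 4, holds.
  Lee: 1 of 4 neighbours ≥ 1, adopts the app.
  Omar: 2 of 4 neighbours < 4, holds.
Round 4 — checking thresholds:
  Cal: 1 of 2 neighbours < 2, holds.
  Gus: 4 of 4 neighbours ≥ 4, adopts the app.
  Omar: 3 of 4 neighbours < 4, holds.
Round 5 — no new adoptions; cascade stops.

7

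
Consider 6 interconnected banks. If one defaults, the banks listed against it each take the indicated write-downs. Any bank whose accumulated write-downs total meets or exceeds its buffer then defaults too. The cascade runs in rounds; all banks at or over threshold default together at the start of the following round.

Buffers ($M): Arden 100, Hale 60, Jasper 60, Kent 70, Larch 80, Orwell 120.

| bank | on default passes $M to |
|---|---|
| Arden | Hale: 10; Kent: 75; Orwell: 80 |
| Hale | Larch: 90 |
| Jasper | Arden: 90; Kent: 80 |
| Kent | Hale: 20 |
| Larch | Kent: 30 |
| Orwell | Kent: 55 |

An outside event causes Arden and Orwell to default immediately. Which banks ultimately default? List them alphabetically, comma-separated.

Round 1 — Arden, Orwell default (initial).
  Hale: +10 → 10 < 60
  Kent: +75+55 → 130 ≥ 70
Round 2 — Kent defaults.
  Hale: +20 → 30 < 60
No further defaults.

Arden, Kent, Orwell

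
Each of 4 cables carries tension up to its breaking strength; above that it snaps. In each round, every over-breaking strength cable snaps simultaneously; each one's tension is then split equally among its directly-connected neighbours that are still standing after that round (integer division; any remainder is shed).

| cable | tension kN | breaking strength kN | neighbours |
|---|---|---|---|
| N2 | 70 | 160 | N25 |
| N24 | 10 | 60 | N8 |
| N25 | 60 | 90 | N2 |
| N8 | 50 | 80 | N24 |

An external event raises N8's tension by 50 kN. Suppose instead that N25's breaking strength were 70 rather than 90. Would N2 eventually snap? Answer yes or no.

no

With N25's breaking strength at 70:
Round 1 — N8 at 100 > 80. N8 snaps.
  N8 sheds 100 kN to N24: 100 each.
    N24: 10+100 = 110 > 60
Round 2 — N24 snaps.
  N24 sheds 110 kN: no online neighbours, lost.
No further breaks.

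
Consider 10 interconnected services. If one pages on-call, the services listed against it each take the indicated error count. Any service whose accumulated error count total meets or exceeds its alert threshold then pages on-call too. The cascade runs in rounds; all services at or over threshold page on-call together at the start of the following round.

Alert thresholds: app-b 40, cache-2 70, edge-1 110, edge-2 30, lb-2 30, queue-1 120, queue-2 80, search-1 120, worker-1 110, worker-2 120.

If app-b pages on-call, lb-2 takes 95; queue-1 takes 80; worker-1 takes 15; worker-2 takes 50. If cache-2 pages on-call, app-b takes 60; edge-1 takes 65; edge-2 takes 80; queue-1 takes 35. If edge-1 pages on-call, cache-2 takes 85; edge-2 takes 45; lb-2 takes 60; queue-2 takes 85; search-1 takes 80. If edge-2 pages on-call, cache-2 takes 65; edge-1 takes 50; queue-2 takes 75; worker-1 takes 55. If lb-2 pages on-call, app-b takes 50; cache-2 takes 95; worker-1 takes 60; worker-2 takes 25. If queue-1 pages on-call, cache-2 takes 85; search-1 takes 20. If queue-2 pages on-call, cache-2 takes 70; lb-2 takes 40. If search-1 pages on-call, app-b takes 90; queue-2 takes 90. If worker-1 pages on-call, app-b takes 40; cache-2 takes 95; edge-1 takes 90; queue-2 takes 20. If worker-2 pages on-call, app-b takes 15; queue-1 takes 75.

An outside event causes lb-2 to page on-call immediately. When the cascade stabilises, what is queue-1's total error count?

115

Round 1 — lb-2 pages on-call (initial).
  app-b: +50 → 50 ≥ 40
  cache-2: +95 → 95 ≥ 70
  worker-1: +60 → 60 < 110
  worker-2: +25 → 25 < 120
Round 2 — app-b, cache-2 page on-call.
  edge-1: +65 → 65 < 110
  edge-2: +80 → 80 ≥ 30
  queue-1: +80+35 → 115 < 120
  worker-1: +15 → 75 < 110
  worker-2: +50 → 75 < 120
Round 3 — edge-2 pages on-call.
  edge-1: +50 → 115 ≥ 110
  queue-2: +75 → 75 < 80
  worker-1: +55 → 130 ≥ 110
Round 4 — edge-1, worker-1 page on-call.
  queue-2: +85+20 → 180 ≥ 80
  search-1: +80 → 80 < 120
Round 5 — queue-2 pages on-call.
No further pages.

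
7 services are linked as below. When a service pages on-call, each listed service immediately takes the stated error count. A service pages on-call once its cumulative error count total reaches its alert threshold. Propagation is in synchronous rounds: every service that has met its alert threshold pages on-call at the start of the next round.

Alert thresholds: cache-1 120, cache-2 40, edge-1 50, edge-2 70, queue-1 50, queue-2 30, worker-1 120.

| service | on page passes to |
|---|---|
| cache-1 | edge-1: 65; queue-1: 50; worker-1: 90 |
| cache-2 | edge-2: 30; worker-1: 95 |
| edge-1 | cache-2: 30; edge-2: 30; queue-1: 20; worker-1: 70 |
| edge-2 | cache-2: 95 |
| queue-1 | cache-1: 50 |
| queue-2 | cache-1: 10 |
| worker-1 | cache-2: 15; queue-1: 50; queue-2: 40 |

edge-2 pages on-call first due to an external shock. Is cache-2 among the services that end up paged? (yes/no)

yes

Round 1 — edge-2 pages on-call (initial).
  cache-2: +95 → 95 ≥ 40
Round 2 — cache-2 pages on-call.
  worker-1: +95 → 95 < 120
No further pages.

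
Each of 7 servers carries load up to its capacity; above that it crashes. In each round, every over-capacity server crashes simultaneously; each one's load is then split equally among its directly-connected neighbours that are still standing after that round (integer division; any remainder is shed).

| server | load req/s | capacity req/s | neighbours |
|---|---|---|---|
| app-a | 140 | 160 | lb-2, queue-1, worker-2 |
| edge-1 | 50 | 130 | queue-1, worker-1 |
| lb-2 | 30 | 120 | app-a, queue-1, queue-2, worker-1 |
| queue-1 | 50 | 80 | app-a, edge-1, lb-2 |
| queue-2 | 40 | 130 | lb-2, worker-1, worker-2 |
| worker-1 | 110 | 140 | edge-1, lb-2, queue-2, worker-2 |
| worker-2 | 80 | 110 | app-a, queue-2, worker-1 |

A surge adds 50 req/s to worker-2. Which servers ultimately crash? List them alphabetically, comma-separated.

app-a, edge-1, lb-2, queue-1, queue-2, worker-1, worker-2

Round 1 — worker-2 at 130 > 110. worker-2 crashes.
  worker-2 sheds 130 req/s to app-a, queue-2, worker-1: 43 each (1 lost).
    app-a: 140+43 = 183 > 160
    queue-2: 40+43 = 83 ≤ 130
    worker-1: 110+43 = 153 > 140
Round 2 — app-a, worker-1 crash.
  app-a sheds 183 req/s to lb-2, queue-1: 91 each (1 lost).
    lb-2: 30+91 = 121 > 120
    queue-1: 50+91 = 141 > 80
  worker-1 sheds 153 req/s to edge-1, lb-2, queue-2: 51 each.
    edge-1: 50+51 = 101 ≤ 130
    lb-2: 121+51 = 172 > 120
    queue-2: 83+51 = 134 > 130
Round 3 — lb-2, queue-1, queue-2 crash.
  lb-2 sheds 172 req/s: no online neighbours, lost.
  queue-1 sheds 141 req/s to edge-1: 141 each.
    edge-1: 101+141 = 242 > 130
  queue-2 sheds 134 req/s: no online neighbours, lost.
Round 4 — edge-1 crashes.
  edge-1 sheds 242 req/s: no online neighbours, lost.
No further crashes.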